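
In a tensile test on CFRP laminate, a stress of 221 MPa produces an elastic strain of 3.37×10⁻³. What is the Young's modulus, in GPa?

E = σ/ε = 221 MPa / 3.37×10⁻³ = 65580 MPa = 65.6 GPa.

65.6 GPa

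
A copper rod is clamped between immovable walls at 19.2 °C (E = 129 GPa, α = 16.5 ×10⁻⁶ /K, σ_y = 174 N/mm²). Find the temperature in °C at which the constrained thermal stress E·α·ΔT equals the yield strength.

σ_y = 174 N/mm² = 174.0 MPa.
E·α·ΔT = 174.0 MPa ⇒ ΔT = 174.0 / (129.0×10³ × 16.5×10⁻⁶) = 81.75 K.
T = 19.2 + 81.75 = 100.9 °C.

101 °C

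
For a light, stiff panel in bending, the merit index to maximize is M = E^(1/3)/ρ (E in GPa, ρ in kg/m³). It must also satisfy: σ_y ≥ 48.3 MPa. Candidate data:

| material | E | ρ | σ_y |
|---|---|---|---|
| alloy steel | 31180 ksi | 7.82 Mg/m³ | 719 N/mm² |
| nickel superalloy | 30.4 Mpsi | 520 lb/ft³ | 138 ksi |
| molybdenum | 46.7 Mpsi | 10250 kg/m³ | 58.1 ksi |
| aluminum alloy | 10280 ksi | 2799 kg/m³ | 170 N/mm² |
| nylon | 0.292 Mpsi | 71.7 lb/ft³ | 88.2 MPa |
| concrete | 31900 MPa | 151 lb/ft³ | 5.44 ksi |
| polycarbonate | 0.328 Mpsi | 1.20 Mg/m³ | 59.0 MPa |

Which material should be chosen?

aluminum alloy

Screen on constraints: σ_y ≥ 48.3 MPa. Survivors: alloy steel, nickel superalloy, molybdenum, aluminum alloy, nylon, polycarbonate.
Putting every candidate on a common basis:
  alloy steel: E = 215.0 GPa, ρ = 7820 kg/m³
  nickel superalloy: E = 209.6 GPa, ρ = 8330 kg/m³
  molybdenum: E = 322.0 GPa, ρ = 10250 kg/m³
  aluminum alloy: E = 70.88 GPa, ρ = 2799 kg/m³
  nylon: E = 2.013 GPa, ρ = 1149 kg/m³
  polycarbonate: E = 2.261 GPa, ρ = 1200 kg/m³
  aluminum alloy: M = 1.48×10⁻³
  nylon: M = 1.10×10⁻³
  polycarbonate: M = 1.09×10⁻³
  alloy steel: M = 0.766×10⁻³
  nickel superalloy: M = 0.713×10⁻³
  molybdenum: M = 0.669×10⁻³
Highest index: aluminum alloy.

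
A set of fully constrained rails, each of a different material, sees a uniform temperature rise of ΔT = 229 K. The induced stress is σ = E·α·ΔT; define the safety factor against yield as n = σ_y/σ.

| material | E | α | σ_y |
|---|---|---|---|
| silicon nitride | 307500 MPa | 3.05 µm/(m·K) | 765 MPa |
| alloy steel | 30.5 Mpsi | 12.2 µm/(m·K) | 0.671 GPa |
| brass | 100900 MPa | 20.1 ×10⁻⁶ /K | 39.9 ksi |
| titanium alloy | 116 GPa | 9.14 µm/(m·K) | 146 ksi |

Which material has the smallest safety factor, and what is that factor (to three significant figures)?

With everything in SI (GPa, ×10⁻⁶/K, MPa):
  silicon nitride: E = 307.5, α = 3.05, σ_y = 765.0 → σ = 215 MPa, n = 3.56
  alloy steel: E = 210.3, α = 12.2, σ_y = 671.0 → σ = 588 MPa, n = 1.14
  brass: E = 100.9, α = 20.1, σ_y = 275.1 → σ = 464 MPa, n = 0.592
  titanium alloy: E = 116.0, α = 9.14, σ_y = 1007 → σ = 243 MPa, n = 4.15
Brass has the lowest safety factor, n = 0.592.

brass, n = 0.592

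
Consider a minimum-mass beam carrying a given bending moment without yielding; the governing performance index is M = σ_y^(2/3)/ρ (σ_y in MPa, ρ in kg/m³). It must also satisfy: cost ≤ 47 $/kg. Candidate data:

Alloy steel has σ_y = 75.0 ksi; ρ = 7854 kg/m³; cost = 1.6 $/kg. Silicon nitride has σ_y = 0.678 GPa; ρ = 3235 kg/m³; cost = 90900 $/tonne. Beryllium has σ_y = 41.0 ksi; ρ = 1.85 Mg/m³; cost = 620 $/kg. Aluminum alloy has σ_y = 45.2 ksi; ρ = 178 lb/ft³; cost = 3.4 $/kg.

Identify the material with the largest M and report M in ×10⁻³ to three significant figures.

Screen on constraints: cost ≤ 47 $/kg. Survivors: alloy steel, aluminum alloy.
Convert each candidate to consistent units, then evaluate M:
  alloy steel: σ_y = 517.1 MPa, ρ = 7854 kg/m³
  aluminum alloy: σ_y = 311.6 MPa, ρ = 2851 kg/m³
  aluminum alloy: M = 16.1×10⁻³
  alloy steel: M = 8.20×10⁻³
Aluminum alloy ranks first.

aluminum alloy, M = 16.1×10⁻³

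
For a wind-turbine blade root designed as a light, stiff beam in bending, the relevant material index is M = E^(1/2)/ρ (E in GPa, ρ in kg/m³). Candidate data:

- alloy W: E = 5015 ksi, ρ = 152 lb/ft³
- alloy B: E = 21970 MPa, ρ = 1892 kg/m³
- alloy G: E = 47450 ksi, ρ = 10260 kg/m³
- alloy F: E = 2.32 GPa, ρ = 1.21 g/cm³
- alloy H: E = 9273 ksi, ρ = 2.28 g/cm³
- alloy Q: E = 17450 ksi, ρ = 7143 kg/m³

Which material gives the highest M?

Convert each candidate to consistent units, then evaluate M:
  alloy W: E = 34.58 GPa, ρ = 2435 kg/m³
  alloy B: E = 21.97 GPa, ρ = 1892 kg/m³
  alloy G: E = 327.2 GPa, ρ = 10260 kg/m³
  alloy F: E = 2.320 GPa, ρ = 1210 kg/m³
  alloy H: E = 63.94 GPa, ρ = 2280 kg/m³
  alloy Q: E = 120.3 GPa, ρ = 7143 kg/m³
  alloy H: M = 3.51×10⁻³
  alloy B: M = 2.48×10⁻³
  alloy W: M = 2.42×10⁻³
  alloy G: M = 1.76×10⁻³
  alloy Q: M = 1.54×10⁻³
  alloy F: M = 1.26×10⁻³
Highest index: alloy H.

alloy H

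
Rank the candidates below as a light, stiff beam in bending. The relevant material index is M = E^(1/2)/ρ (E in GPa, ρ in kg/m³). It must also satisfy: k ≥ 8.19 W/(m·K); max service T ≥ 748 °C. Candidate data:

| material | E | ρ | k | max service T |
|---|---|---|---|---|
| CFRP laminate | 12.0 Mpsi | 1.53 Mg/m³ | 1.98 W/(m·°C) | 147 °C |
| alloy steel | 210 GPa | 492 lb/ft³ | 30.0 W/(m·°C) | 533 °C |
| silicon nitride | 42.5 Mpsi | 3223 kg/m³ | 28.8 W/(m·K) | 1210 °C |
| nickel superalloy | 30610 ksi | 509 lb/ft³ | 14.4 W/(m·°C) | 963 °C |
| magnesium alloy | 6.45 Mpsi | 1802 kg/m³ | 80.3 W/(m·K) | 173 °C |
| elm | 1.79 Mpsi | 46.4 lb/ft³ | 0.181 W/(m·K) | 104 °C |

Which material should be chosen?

Screen on constraints: k ≥ 8.19 W/(m·K); max service T ≥ 748 °C. Survivors: silicon nitride, nickel superalloy.
Putting every candidate on a common basis:
  silicon nitride: E = 293.0 GPa, ρ = 3223 kg/m³
  nickel superalloy: E = 211.0 GPa, ρ = 8153 kg/m³
  silicon nitride: M = 5.31×10⁻³
  nickel superalloy: M = 1.78×10⁻³
Silicon nitride has the largest M.

silicon nitride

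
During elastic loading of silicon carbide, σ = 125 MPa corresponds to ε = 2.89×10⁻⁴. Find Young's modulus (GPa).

433 GPa

E = σ/ε = 125 MPa / 2.89×10⁻⁴ = 432500 MPa = 433 GPa.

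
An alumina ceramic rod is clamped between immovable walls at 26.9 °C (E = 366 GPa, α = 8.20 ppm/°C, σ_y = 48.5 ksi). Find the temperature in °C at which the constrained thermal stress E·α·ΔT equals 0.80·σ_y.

σ_y = 48.5 ksi = 334.4 MPa.
E·α·ΔT = 267.5 MPa ⇒ ΔT = 267.5 / (366.0×10³ × 8.20×10⁻⁶) = 89.14 K.
T = 26.9 + 89.14 = 116.0 °C.

116 °C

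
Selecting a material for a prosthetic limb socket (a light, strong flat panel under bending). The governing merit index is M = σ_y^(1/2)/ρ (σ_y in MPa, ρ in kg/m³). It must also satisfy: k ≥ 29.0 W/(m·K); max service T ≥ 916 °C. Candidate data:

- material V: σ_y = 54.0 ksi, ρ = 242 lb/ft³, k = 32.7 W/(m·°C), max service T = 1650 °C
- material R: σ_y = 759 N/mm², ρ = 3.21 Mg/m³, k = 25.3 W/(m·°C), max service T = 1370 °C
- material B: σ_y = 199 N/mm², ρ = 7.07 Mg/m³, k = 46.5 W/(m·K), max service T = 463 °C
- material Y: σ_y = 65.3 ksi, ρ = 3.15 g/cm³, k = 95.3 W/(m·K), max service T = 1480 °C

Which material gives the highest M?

material Y

Screen on constraints: k ≥ 29.0 W/(m·K); max service T ≥ 916 °C. Survivors: material V, material Y.
Convert each candidate to consistent units, then evaluate M:
  material V: σ_y = 372.3 MPa, ρ = 3876 kg/m³
  material Y: σ_y = 450.2 MPa, ρ = 3150 kg/m³
  material Y: M = 6.74×10⁻³
  material V: M = 4.98×10⁻³
The maximum is for material Y.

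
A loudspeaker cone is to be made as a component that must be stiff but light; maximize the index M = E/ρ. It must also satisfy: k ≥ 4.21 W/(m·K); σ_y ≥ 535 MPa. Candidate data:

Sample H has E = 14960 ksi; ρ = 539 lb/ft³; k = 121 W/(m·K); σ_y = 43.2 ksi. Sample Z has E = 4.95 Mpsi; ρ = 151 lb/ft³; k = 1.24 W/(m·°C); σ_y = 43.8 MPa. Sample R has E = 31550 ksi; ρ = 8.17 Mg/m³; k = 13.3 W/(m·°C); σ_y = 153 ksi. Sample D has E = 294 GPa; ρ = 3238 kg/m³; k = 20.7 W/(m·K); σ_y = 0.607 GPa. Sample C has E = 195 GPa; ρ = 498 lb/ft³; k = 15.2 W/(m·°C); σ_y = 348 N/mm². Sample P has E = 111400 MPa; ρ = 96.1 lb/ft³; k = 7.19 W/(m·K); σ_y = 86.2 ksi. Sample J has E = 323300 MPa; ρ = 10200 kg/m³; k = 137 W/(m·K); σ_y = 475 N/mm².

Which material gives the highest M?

Screen on constraints: k ≥ 4.21 W/(m·K); σ_y ≥ 535 MPa. Survivors: sample R, sample D, sample P.
After converting to SI:
  sample R: E = 217.5 GPa, ρ = 8170 kg/m³
  sample D: E = 294.0 GPa, ρ = 3238 kg/m³
  sample P: E = 111.4 GPa, ρ = 1539 kg/m³
  sample D: M = 90.8 MN·m/kg
  sample P: M = 72.4 MN·m/kg
  sample R: M = 26.6 MN·m/kg
The maximum is for sample D.

sample D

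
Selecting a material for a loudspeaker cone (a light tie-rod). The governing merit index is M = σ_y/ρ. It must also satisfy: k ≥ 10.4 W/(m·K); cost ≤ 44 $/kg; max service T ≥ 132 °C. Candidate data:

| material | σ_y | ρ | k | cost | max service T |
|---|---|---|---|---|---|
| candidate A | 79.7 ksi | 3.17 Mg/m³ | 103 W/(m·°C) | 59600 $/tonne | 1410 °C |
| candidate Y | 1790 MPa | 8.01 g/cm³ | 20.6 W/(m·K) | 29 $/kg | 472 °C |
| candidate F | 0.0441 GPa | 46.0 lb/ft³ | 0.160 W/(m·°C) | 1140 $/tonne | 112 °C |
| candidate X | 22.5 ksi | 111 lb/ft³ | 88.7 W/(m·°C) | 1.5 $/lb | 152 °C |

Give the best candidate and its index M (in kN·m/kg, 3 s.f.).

Screen on constraints: k ≥ 10.4 W/(m·K); cost ≤ 44 $/kg; max service T ≥ 132 °C. Survivors: candidate Y, candidate X.
In SI units:
  candidate Y: σ_y = 1790 MPa, ρ = 8010 kg/m³
  candidate X: σ_y = 155.1 MPa, ρ = 1778 kg/m³
  candidate Y: M = 223 kN·m/kg
  candidate X: M = 87.2 kN·m/kg
Candidate Y has the largest M.

candidate Y, M = 223 kN·m/kg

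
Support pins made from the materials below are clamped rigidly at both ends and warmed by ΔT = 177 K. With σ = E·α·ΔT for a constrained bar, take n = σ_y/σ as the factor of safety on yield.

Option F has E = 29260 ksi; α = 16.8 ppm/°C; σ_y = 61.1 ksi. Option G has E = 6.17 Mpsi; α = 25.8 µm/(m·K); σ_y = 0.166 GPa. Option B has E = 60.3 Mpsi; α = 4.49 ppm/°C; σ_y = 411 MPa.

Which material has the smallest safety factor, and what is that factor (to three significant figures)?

option F, n = 0.702

Per material, after unit conversion:
  option F: E = 201.7, α = 16.8, σ_y = 421.3 → σ = 600 MPa, n = 0.702
  option G: E = 42.54, α = 25.8, σ_y = 166.0 → σ = 194 MPa, n = 0.854
  option B: E = 415.8, α = 4.49, σ_y = 411.0 → σ = 330 MPa, n = 1.24
Smallest n: option F with n = 0.702.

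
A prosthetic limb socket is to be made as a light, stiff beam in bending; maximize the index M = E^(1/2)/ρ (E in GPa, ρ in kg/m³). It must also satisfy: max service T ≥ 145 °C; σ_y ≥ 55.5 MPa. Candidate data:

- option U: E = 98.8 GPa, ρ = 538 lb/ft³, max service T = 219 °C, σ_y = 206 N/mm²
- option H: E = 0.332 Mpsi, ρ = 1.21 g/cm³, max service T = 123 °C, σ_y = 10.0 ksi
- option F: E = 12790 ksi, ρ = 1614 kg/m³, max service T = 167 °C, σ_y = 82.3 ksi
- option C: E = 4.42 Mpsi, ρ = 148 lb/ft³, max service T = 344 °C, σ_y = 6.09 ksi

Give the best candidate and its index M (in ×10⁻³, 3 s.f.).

option F, M = 5.82×10⁻³

Screen on constraints: max service T ≥ 145 °C; σ_y ≥ 55.5 MPa. Survivors: option U, option F.
Putting every candidate on a common basis:
  option U: E = 98.80 GPa, ρ = 8618 kg/m³
  option F: E = 88.18 GPa, ρ = 1614 kg/m³
  option F: M = 5.82×10⁻³
  option U: M = 1.15×10⁻³
Option F ranks first.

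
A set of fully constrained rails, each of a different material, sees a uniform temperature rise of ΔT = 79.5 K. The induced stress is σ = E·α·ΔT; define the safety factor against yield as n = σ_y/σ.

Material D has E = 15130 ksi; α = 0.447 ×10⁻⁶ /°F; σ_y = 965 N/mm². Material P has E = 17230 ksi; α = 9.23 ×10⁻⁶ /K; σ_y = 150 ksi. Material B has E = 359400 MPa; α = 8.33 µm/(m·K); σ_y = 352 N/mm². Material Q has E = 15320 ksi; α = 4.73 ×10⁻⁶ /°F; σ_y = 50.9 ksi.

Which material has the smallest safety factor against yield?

With everything in SI (GPa, ×10⁻⁶/K, MPa):
  material D: E = 104.3, α = 0.805, σ_y = 965.0 → σ = 6.67 MPa, n = 145
  material P: E = 118.8, α = 9.23, σ_y = 1034 → σ = 87.2 MPa, n = 11.9
  material B: E = 359.4, α = 8.33, σ_y = 352.0 → σ = 238 MPa, n = 1.48
  material Q: E = 105.6, α = 8.51, σ_y = 350.9 → σ = 71.5 MPa, n = 4.91
Material B has the lowest safety factor, n = 1.48.

material B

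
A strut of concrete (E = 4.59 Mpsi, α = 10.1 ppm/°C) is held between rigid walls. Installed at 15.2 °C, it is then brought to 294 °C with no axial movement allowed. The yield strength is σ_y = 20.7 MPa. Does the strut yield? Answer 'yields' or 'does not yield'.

E = 4.59 Mpsi = 31.65 GPa.
ΔT = 278.8 K. Constrained thermal stress σ = E·α·ΔT = 31.65×10³ MPa × 10.1×10⁻⁶ × 278.8 = 89.1 MPa (compressive).
Compare to σ_y = 20.7 MPa: σ ≥ σ_y, so it yields.

yields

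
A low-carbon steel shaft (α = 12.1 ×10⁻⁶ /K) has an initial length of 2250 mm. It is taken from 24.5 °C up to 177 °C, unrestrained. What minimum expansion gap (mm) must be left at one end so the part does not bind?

ΔT = 177 − 24.5 = 152.5 K.
ΔL = α·L₀·ΔT = 12.1×10⁻⁶ × 2250 mm × 152.5 K = 4.15 mm.

4.15 mm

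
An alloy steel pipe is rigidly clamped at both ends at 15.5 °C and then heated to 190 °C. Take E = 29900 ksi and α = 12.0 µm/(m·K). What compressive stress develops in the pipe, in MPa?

E = 29900 ksi = 206.2 GPa.
ΔT = 174.5 K. Constrained thermal stress σ = E·α·ΔT = 206.2×10³ MPa × 12.0×10⁻⁶ × 174.5 = 432 MPa (compressive).

432 MPa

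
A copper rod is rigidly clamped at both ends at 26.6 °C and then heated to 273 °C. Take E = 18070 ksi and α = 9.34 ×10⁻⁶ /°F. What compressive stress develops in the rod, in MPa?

516 MPa

E = 18070 ksi = 124.6 GPa.
α = 9.34×10⁻⁶/°F × 9/5 = 16.8×10⁻⁶/K.
ΔT = 246.4 K. Constrained thermal stress σ = E·α·ΔT = 124.6×10³ MPa × 16.8×10⁻⁶ × 246.4 = 516 MPa (compressive).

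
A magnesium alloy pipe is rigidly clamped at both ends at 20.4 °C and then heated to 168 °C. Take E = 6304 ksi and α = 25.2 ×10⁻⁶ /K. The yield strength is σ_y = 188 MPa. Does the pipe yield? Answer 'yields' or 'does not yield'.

does not yield

E = 6304 ksi = 43.46 GPa.
ΔT = 147.6 K. Constrained thermal stress σ = E·α·ΔT = 43.46×10³ MPa × 25.2×10⁻⁶ × 147.6 = 162 MPa (compressive).
Compare to σ_y = 188 MPa: σ < σ_y, so it does not yield.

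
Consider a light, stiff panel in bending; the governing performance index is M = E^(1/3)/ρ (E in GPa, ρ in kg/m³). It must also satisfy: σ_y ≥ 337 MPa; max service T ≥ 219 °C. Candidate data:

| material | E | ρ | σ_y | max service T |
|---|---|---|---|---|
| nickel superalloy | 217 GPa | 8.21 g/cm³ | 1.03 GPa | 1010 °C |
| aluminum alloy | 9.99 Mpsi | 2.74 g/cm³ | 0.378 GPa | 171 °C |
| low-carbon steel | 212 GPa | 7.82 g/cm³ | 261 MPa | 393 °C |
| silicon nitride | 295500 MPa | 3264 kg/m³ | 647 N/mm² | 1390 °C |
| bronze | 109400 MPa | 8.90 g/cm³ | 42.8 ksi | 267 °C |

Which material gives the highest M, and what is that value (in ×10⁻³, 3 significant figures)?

Screen on constraints: σ_y ≥ 337 MPa; max service T ≥ 219 °C. Survivors: nickel superalloy, silicon nitride.
In SI units:
  nickel superalloy: E = 217.0 GPa, ρ = 8210 kg/m³
  silicon nitride: E = 295.5 GPa, ρ = 3264 kg/m³
  silicon nitride: M = 2.04×10⁻³
  nickel superalloy: M = 0.732×10⁻³
Silicon nitride ranks first.

silicon nitride, M = 2.04×10⁻³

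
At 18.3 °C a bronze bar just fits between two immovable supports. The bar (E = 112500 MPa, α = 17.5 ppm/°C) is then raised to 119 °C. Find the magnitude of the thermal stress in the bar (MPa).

E = 112500 MPa = 112.5 GPa.
ΔT = 100.7 K. Constrained thermal stress σ = E·α·ΔT = 112.5×10³ MPa × 17.5×10⁻⁶ × 100.7 = 198 MPa (compressive).

198 MPa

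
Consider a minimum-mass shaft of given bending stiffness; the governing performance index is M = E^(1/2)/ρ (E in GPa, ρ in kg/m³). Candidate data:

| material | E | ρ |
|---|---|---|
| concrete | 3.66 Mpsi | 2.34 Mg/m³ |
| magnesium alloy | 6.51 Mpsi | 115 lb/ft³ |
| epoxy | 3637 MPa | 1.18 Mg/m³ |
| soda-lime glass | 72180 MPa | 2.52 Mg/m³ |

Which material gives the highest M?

Convert each candidate to consistent units, then evaluate M:
  concrete: E = 25.23 GPa, ρ = 2340 kg/m³
  magnesium alloy: E = 44.88 GPa, ρ = 1842 kg/m³
  epoxy: E = 3.637 GPa, ρ = 1180 kg/m³
  soda-lime glass: E = 72.18 GPa, ρ = 2520 kg/m³
  magnesium alloy: M = 3.64×10⁻³
  soda-lime glass: M = 3.37×10⁻³
  concrete: M = 2.15×10⁻³
  epoxy: M = 1.62×10⁻³
Magnesium alloy has the largest M.

magnesium alloy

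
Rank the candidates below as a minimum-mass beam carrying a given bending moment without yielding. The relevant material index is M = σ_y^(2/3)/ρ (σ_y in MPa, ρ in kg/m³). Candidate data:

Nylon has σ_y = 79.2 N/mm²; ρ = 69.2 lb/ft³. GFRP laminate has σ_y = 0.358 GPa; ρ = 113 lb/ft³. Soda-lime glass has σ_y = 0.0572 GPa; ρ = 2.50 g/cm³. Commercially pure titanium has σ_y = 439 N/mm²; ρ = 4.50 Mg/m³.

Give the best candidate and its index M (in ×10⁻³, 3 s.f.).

GFRP laminate, M = 27.9×10⁻³

Putting every candidate on a common basis:
  nylon: σ_y = 79.20 MPa, ρ = 1108 kg/m³
  GFRP laminate: σ_y = 358.0 MPa, ρ = 1810 kg/m³
  soda-lime glass: σ_y = 57.20 MPa, ρ = 2500 kg/m³
  commercially pure titanium: σ_y = 439.0 MPa, ρ = 4500 kg/m³
  GFRP laminate: M = 27.9×10⁻³
  nylon: M = 16.6×10⁻³
  commercially pure titanium: M = 12.8×10⁻³
  soda-lime glass: M = 5.94×10⁻³
The maximum is for GFRP laminate.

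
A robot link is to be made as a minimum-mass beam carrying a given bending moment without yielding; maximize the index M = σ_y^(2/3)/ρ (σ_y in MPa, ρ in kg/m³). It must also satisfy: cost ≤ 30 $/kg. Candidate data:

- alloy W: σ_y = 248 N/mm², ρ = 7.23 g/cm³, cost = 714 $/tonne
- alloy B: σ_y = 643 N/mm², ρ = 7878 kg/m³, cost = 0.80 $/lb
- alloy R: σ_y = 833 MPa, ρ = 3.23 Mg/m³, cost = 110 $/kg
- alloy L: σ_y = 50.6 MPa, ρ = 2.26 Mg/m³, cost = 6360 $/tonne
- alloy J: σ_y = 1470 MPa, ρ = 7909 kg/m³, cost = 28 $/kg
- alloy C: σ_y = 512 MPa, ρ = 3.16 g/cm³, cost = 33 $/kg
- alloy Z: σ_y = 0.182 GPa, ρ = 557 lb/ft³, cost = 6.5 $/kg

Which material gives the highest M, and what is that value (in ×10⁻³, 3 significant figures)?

Screen on constraints: cost ≤ 30 $/kg. Survivors: alloy W, alloy B, alloy L, alloy J, alloy Z.
Putting every candidate on a common basis:
  alloy W: σ_y = 248.0 MPa, ρ = 7230 kg/m³
  alloy B: σ_y = 643.0 MPa, ρ = 7878 kg/m³
  alloy L: σ_y = 50.60 MPa, ρ = 2260 kg/m³
  alloy J: σ_y = 1470 MPa, ρ = 7909 kg/m³
  alloy Z: σ_y = 182.0 MPa, ρ = 8922 kg/m³
  alloy J: M = 16.3×10⁻³
  alloy B: M = 9.46×10⁻³
  alloy L: M = 6.05×10⁻³
  alloy W: M = 5.46×10⁻³
  alloy Z: M = 3.60×10⁻³
Highest index: alloy J.

alloy J, M = 16.3×10⁻³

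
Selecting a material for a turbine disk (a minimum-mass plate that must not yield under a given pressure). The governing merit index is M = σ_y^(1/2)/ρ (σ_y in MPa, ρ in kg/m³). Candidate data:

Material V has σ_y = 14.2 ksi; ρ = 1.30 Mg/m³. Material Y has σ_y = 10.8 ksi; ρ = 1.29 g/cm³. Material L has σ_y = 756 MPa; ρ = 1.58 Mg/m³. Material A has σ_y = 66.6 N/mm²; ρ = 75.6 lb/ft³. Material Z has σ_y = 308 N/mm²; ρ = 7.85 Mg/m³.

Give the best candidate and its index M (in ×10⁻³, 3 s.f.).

material L, M = 17.4×10⁻³

In SI units:
  material V: σ_y = 97.91 MPa, ρ = 1300 kg/m³
  material Y: σ_y = 74.46 MPa, ρ = 1290 kg/m³
  material L: σ_y = 756.0 MPa, ρ = 1580 kg/m³
  material A: σ_y = 66.60 MPa, ρ = 1211 kg/m³
  material Z: σ_y = 308.0 MPa, ρ = 7850 kg/m³
  material L: M = 17.4×10⁻³
  material V: M = 7.61×10⁻³
  material A: M = 6.74×10⁻³
  material Y: M = 6.69×10⁻³
  material Z: M = 2.24×10⁻³
Highest index: material L.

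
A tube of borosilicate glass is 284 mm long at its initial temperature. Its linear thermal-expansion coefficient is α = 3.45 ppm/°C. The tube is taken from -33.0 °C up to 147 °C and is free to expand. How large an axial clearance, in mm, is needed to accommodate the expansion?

0.176 mm

ΔT = 147 − (-33.0) = 180.0 K.
ΔL = α·L₀·ΔT = 3.45×10⁻⁶ × 284 mm × 180.0 K = 0.176 mm.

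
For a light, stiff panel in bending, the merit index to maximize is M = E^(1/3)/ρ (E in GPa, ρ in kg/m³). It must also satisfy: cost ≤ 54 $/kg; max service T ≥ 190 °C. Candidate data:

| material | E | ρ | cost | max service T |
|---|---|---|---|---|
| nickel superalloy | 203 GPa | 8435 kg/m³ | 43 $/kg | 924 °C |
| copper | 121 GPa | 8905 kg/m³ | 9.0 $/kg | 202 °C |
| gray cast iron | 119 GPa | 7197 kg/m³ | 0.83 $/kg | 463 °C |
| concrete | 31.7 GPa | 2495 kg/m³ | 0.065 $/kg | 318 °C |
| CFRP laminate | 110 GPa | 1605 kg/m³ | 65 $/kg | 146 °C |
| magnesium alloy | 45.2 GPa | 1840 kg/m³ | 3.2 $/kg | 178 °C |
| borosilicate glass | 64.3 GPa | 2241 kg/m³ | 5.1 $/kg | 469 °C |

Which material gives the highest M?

borosilicate glass

Screen on constraints: cost ≤ 54 $/kg; max service T ≥ 190 °C. Survivors: nickel superalloy, copper, gray cast iron, concrete, borosilicate glass.
Computing M directly (units already consistent):
  borosilicate glass: M = 1.79×10⁻³
  concrete: M = 1.27×10⁻³
  nickel superalloy: M = 0.697×10⁻³
  gray cast iron: M = 0.683×10⁻³
  copper: M = 0.555×10⁻³
Borosilicate glass ranks first.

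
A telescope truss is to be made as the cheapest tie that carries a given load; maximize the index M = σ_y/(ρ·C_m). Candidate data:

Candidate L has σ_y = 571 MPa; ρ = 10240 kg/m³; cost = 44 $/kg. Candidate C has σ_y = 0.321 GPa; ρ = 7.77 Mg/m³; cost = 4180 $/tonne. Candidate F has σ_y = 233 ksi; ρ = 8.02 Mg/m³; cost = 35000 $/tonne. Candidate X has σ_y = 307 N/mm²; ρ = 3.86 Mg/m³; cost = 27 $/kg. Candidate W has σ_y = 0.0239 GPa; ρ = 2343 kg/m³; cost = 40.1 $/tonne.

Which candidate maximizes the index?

candidate W

Putting every candidate on a common basis:
  candidate L: σ_y = 571.0 MPa, ρ = 10240 kg/m³, cost = 44.00 $/kg
  candidate C: σ_y = 321.0 MPa, ρ = 7770 kg/m³, cost = 4.180 $/kg
  candidate F: σ_y = 1606 MPa, ρ = 8020 kg/m³, cost = 35.00 $/kg
  candidate X: σ_y = 307.0 MPa, ρ = 3860 kg/m³, cost = 27.00 $/kg
  candidate W: σ_y = 23.90 MPa, ρ = 2343 kg/m³, cost = 0.04010 $/kg
  candidate W: M = 254 kN·m per $
  candidate C: M = 9.88 kN·m per $
  candidate F: M = 5.72 kN·m per $
  candidate X: M = 2.95 kN·m per $
  candidate L: M = 1.27 kN·m per $
Candidate W ranks first.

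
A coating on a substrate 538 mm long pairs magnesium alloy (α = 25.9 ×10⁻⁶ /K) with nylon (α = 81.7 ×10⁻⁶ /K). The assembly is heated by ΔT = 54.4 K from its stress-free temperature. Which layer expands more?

nylon

α(magnesium alloy) = 25.9×10⁻⁶/K vs α(nylon) = 81.7×10⁻⁶/K.
Higher α expands more for the same ΔT: nylon.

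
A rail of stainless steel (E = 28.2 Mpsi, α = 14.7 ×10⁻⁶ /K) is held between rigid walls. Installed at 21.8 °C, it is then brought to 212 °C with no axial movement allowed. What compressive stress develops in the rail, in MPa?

E = 28.2 Mpsi = 194.4 GPa.
ΔT = 190.2 K. Constrained thermal stress σ = E·α·ΔT = 194.4×10³ MPa × 14.7×10⁻⁶ × 190.2 = 544 MPa (compressive).

544 MPa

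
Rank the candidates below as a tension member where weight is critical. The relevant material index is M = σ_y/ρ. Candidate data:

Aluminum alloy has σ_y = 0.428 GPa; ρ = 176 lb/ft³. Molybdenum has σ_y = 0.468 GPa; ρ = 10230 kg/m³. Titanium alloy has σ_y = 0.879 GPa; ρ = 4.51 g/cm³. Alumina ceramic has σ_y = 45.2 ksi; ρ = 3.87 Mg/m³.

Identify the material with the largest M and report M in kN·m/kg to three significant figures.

titanium alloy, M = 195 kN·m/kg

Normalizing units and computing the index:
  aluminum alloy: σ_y = 428.0 MPa, ρ = 2819 kg/m³
  molybdenum: σ_y = 468.0 MPa, ρ = 10230 kg/m³
  titanium alloy: σ_y = 879.0 MPa, ρ = 4510 kg/m³
  alumina ceramic: σ_y = 311.6 MPa, ρ = 3870 kg/m³
  titanium alloy: M = 195 kN·m/kg
  aluminum alloy: M = 152 kN·m/kg
  alumina ceramic: M = 80.5 kN·m/kg
  molybdenum: M = 45.7 kN·m/kg
The maximum is for titanium alloy.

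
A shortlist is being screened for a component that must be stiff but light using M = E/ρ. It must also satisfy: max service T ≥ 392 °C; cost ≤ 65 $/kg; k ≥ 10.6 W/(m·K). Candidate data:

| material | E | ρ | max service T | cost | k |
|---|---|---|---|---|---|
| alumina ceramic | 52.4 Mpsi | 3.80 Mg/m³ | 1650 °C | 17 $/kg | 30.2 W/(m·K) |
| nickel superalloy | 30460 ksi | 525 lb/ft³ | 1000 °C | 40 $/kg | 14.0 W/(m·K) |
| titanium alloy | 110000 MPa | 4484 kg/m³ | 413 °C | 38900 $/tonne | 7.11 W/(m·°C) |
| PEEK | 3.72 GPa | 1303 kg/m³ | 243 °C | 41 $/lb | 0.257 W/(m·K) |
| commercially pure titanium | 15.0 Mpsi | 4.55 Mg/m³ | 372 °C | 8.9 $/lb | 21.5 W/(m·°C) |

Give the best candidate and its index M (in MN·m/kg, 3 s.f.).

Screen on constraints: max service T ≥ 392 °C; cost ≤ 65 $/kg; k ≥ 10.6 W/(m·K). Survivors: alumina ceramic, nickel superalloy.
Convert each candidate to consistent units, then evaluate M:
  alumina ceramic: E = 361.3 GPa, ρ = 3800 kg/m³
  nickel superalloy: E = 210.0 GPa, ρ = 8410 kg/m³
  alumina ceramic: M = 95.1 MN·m/kg
  nickel superalloy: M = 25.0 MN·m/kg
Alumina ceramic ranks first.

alumina ceramic, M = 95.1 MN·m/kg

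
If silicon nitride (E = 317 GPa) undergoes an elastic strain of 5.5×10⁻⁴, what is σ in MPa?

σ = E·ε = 317000 MPa × 5.5×10⁻⁴ = 174 MPa.

174 MPa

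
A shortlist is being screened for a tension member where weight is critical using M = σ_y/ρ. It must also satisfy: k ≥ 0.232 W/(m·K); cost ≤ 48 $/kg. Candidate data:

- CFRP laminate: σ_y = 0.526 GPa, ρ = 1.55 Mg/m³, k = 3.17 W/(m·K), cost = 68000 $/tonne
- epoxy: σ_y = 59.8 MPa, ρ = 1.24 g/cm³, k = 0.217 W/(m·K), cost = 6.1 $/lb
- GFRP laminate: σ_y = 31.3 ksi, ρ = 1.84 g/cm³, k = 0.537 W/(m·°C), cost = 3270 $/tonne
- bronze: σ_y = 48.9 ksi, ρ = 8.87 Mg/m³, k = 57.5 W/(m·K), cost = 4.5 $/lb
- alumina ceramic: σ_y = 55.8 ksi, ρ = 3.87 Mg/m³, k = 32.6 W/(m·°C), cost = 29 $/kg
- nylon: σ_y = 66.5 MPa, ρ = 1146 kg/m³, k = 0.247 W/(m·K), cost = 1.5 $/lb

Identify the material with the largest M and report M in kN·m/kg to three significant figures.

Screen on constraints: k ≥ 0.232 W/(m·K); cost ≤ 48 $/kg. Survivors: GFRP laminate, bronze, alumina ceramic, nylon.
Putting every candidate on a common basis:
  GFRP laminate: σ_y = 215.8 MPa, ρ = 1840 kg/m³
  bronze: σ_y = 337.2 MPa, ρ = 8870 kg/m³
  alumina ceramic: σ_y = 384.7 MPa, ρ = 3870 kg/m³
  nylon: σ_y = 66.50 MPa, ρ = 1146 kg/m³
  GFRP laminate: M = 117 kN·m/kg
  alumina ceramic: M = 99.4 kN·m/kg
  nylon: M = 58.0 kN·m/kg
  bronze: M = 38.0 kN·m/kg
The maximum is for GFRP laminate.

GFRP laminate, M = 117 kN·m/kg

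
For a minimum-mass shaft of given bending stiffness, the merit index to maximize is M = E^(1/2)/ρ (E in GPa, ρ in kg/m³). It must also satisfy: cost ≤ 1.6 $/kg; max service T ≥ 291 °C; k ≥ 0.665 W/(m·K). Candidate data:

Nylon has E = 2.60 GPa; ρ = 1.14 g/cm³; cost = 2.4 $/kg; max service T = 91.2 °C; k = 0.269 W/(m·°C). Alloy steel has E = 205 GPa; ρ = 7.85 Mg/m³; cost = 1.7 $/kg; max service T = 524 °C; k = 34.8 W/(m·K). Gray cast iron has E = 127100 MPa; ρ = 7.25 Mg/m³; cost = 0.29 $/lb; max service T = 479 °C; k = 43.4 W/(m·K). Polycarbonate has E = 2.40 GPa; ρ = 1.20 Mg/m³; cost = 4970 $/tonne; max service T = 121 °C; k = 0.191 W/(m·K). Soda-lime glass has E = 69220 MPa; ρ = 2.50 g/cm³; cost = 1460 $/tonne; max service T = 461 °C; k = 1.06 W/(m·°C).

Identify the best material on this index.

soda-lime glass

Screen on constraints: cost ≤ 1.6 $/kg; max service T ≥ 291 °C; k ≥ 0.665 W/(m·K). Survivors: gray cast iron, soda-lime glass.
After converting to SI:
  gray cast iron: E = 127.1 GPa, ρ = 7250 kg/m³
  soda-lime glass: E = 69.22 GPa, ρ = 2500 kg/m³
  soda-lime glass: M = 3.33×10⁻³
  gray cast iron: M = 1.56×10⁻³
Highest index: soda-lime glass.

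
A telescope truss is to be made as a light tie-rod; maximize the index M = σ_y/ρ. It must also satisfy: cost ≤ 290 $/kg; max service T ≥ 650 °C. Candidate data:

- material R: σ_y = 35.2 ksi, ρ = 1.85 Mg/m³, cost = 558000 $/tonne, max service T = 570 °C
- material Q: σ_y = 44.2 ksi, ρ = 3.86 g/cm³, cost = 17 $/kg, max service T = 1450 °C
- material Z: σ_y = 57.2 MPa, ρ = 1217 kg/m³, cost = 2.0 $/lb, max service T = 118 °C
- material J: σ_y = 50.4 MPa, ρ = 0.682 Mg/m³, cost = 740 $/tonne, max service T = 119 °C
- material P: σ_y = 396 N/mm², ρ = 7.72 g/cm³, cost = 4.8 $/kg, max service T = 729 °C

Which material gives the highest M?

Screen on constraints: cost ≤ 290 $/kg; max service T ≥ 650 °C. Survivors: material Q, material P.
After converting to SI:
  material Q: σ_y = 304.7 MPa, ρ = 3860 kg/m³
  material P: σ_y = 396.0 MPa, ρ = 7720 kg/m³
  material Q: M = 79.0 kN·m/kg
  material P: M = 51.3 kN·m/kg
Highest index: material Q.

material Q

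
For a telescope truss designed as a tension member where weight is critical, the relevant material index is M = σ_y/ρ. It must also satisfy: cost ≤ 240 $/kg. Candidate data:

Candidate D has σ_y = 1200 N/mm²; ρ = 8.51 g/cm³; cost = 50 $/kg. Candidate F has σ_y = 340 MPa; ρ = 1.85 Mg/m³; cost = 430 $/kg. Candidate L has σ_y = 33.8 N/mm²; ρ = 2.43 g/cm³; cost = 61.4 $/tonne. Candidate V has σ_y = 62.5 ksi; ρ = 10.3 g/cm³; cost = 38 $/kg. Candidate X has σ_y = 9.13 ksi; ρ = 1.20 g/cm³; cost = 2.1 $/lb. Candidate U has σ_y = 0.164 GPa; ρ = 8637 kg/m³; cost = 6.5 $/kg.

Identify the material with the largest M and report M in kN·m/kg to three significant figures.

candidate D, M = 141 kN·m/kg

Screen on constraints: cost ≤ 240 $/kg. Survivors: candidate D, candidate L, candidate V, candidate X, candidate U.
In SI units:
  candidate D: σ_y = 1200 MPa, ρ = 8510 kg/m³
  candidate L: σ_y = 33.80 MPa, ρ = 2430 kg/m³
  candidate V: σ_y = 430.9 MPa, ρ = 10300 kg/m³
  candidate X: σ_y = 62.95 MPa, ρ = 1200 kg/m³
  candidate U: σ_y = 164.0 MPa, ρ = 8637 kg/m³
  candidate D: M = 141 kN·m/kg
  candidate X: M = 52.5 kN·m/kg
  candidate V: M = 41.8 kN·m/kg
  candidate U: M = 19.0 kN·m/kg
  candidate L: M = 13.9 kN·m/kg
The maximum is for candidate D.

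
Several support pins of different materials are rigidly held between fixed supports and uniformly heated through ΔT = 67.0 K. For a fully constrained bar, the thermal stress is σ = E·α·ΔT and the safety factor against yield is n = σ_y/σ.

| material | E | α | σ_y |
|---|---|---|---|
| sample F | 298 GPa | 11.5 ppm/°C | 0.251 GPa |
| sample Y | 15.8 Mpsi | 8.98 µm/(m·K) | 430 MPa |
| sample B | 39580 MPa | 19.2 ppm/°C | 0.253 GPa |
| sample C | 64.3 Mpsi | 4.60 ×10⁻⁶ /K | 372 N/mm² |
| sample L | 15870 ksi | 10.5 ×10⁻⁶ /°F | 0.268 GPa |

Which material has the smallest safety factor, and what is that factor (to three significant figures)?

With everything in SI (GPa, ×10⁻⁶/K, MPa):
  sample F: E = 298.0, α = 11.5, σ_y = 251.0 → σ = 230 MPa, n = 1.09
  sample Y: E = 108.9, α = 8.98, σ_y = 430.0 → σ = 65.5 MPa, n = 6.56
  sample B: E = 39.58, α = 19.2, σ_y = 253.0 → σ = 50.9 MPa, n = 4.97
  sample C: E = 443.3, α = 4.60, σ_y = 372.0 → σ = 137 MPa, n = 2.72
  sample L: E = 109.4, α = 18.9, σ_y = 268.0 → σ = 139 MPa, n = 1.93
Sample F has the lowest safety factor, n = 1.09.

sample F, n = 1.09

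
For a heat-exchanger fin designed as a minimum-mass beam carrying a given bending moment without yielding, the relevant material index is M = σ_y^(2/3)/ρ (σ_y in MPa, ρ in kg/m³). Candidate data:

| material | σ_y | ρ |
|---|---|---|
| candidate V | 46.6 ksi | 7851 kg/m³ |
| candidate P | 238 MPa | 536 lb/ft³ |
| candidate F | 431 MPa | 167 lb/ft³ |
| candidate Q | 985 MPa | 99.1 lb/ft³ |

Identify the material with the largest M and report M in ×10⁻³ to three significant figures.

Convert each candidate to consistent units, then evaluate M:
  candidate V: σ_y = 321.3 MPa, ρ = 7851 kg/m³
  candidate P: σ_y = 238.0 MPa, ρ = 8586 kg/m³
  candidate F: σ_y = 431.0 MPa, ρ = 2675 kg/m³
  candidate Q: σ_y = 985.0 MPa, ρ = 1587 kg/m³
  candidate Q: M = 62.4×10⁻³
  candidate F: M = 21.3×10⁻³
  candidate V: M = 5.98×10⁻³
  candidate P: M = 4.47×10⁻³
Candidate Q has the largest M.

candidate Q, M = 62.4×10⁻³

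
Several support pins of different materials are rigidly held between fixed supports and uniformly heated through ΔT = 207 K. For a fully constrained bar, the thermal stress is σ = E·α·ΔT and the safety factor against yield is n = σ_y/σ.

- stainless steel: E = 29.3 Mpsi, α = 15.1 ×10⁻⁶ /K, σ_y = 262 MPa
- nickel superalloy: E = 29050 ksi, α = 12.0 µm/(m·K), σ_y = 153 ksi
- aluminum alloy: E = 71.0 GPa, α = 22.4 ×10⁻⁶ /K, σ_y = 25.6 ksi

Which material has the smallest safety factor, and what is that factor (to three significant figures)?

stainless steel, n = 0.415

Per material, after unit conversion:
  stainless steel: E = 202.0, α = 15.1, σ_y = 262.0 → σ = 631 MPa, n = 0.415
  nickel superalloy: E = 200.3, α = 12.0, σ_y = 1055 → σ = 498 MPa, n = 2.12
  aluminum alloy: E = 71.00, α = 22.4, σ_y = 176.5 → σ = 329 MPa, n = 0.536
Stainless steel has the lowest safety factor, n = 0.415.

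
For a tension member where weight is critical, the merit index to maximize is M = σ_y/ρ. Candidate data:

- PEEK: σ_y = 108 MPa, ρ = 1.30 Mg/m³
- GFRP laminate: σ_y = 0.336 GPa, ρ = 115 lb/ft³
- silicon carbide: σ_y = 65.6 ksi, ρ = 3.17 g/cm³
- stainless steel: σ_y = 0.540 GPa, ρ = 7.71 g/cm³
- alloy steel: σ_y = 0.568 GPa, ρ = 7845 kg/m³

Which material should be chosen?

After converting to SI:
  PEEK: σ_y = 108.0 MPa, ρ = 1300 kg/m³
  GFRP laminate: σ_y = 336.0 MPa, ρ = 1842 kg/m³
  silicon carbide: σ_y = 452.3 MPa, ρ = 3170 kg/m³
  stainless steel: σ_y = 540.0 MPa, ρ = 7710 kg/m³
  alloy steel: σ_y = 568.0 MPa, ρ = 7845 kg/m³
  GFRP laminate: M = 182 kN·m/kg
  silicon carbide: M = 143 kN·m/kg
  PEEK: M = 83.1 kN·m/kg
  alloy steel: M = 72.4 kN·m/kg
  stainless steel: M = 70.0 kN·m/kg
The maximum is for GFRP laminate.

GFRP laminate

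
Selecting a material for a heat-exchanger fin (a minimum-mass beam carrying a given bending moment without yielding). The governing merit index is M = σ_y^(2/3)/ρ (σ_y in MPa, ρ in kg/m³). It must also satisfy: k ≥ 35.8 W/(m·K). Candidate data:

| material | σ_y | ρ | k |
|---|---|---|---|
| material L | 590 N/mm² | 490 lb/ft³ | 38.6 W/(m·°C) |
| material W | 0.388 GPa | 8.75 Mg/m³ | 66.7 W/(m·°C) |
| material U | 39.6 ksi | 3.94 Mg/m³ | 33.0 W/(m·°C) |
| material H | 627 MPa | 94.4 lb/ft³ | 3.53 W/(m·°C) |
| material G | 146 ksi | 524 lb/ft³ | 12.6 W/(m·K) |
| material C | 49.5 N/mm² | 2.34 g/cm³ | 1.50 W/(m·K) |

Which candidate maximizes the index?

Screen on constraints: k ≥ 35.8 W/(m·K). Survivors: material L, material W.
Putting every candidate on a common basis:
  material L: σ_y = 590.0 MPa, ρ = 7849 kg/m³
  material W: σ_y = 388.0 MPa, ρ = 8750 kg/m³
  material L: M = 8.96×10⁻³
  material W: M = 6.08×10⁻³
Material L ranks first.

material L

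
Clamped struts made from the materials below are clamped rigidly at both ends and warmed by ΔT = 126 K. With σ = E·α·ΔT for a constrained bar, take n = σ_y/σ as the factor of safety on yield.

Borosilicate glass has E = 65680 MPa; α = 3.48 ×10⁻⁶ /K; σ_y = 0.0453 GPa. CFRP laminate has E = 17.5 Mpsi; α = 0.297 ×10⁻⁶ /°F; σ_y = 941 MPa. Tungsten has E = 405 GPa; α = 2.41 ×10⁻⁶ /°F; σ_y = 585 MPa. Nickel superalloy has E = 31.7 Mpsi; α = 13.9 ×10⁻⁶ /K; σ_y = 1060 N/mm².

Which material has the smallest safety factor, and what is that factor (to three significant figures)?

Per material, after unit conversion:
  borosilicate glass: E = 65.68, α = 3.48, σ_y = 45.30 → σ = 28.8 MPa, n = 1.57
  CFRP laminate: E = 120.7, α = 0.535, σ_y = 941.0 → σ = 8.13 MPa, n = 116
  tungsten: E = 405.0, α = 4.34, σ_y = 585.0 → σ = 221 MPa, n = 2.64
  nickel superalloy: E = 218.6, α = 13.9, σ_y = 1060 → σ = 383 MPa, n = 2.77
Borosilicate glass has the lowest safety factor, n = 1.57.

borosilicate glass, n = 1.57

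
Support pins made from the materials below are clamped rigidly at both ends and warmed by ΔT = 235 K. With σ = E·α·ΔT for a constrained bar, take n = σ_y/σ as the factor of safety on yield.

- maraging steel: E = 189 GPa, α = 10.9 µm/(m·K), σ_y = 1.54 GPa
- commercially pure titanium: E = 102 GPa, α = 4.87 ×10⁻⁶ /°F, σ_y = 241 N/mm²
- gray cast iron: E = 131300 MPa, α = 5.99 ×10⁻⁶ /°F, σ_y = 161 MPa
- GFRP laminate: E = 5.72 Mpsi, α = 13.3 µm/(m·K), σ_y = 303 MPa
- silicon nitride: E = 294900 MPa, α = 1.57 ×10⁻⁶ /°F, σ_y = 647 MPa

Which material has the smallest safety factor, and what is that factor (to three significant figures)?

gray cast iron, n = 0.484

In consistent units (E in GPa, α in ×10⁻⁶/K, σ_y in MPa):
  maraging steel: E = 189.0, α = 10.9, σ_y = 1540 → σ = 484 MPa, n = 3.18
  commercially pure titanium: E = 102.0, α = 8.77, σ_y = 241.0 → σ = 210 MPa, n = 1.15
  gray cast iron: E = 131.3, α = 10.8, σ_y = 161.0 → σ = 333 MPa, n = 0.484
  GFRP laminate: E = 39.44, α = 13.3, σ_y = 303.0 → σ = 123 MPa, n = 2.46
  silicon nitride: E = 294.9, α = 2.83, σ_y = 647.0 → σ = 196 MPa, n = 3.30
Smallest n: gray cast iron with n = 0.484.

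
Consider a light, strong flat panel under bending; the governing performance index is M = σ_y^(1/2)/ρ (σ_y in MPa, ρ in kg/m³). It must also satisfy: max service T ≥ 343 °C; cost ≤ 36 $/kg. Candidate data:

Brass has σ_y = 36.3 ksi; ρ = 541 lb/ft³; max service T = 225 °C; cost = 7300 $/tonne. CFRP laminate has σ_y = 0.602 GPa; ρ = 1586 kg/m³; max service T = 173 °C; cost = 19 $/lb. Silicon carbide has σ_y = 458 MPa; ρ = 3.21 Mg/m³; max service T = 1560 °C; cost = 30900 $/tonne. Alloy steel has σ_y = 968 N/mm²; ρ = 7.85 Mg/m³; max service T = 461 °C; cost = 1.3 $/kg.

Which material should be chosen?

Screen on constraints: max service T ≥ 343 °C; cost ≤ 36 $/kg. Survivors: silicon carbide, alloy steel.
Putting every candidate on a common basis:
  silicon carbide: σ_y = 458.0 MPa, ρ = 3210 kg/m³
  alloy steel: σ_y = 968.0 MPa, ρ = 7850 kg/m³
  silicon carbide: M = 6.67×10⁻³
  alloy steel: M = 3.96×10⁻³
The maximum is for silicon carbide.

silicon carbide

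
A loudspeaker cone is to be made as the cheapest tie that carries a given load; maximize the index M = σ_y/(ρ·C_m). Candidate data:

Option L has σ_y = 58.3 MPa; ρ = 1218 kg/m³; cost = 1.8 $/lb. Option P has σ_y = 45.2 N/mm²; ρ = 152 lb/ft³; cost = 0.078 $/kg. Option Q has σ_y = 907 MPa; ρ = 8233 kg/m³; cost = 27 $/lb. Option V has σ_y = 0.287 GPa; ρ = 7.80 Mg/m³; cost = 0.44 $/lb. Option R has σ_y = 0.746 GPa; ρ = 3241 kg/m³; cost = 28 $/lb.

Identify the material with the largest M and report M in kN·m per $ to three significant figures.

After converting to SI:
  option L: σ_y = 58.30 MPa, ρ = 1218 kg/m³, cost = 3.968 $/kg
  option P: σ_y = 45.20 MPa, ρ = 2435 kg/m³, cost = 0.07800 $/kg
  option Q: σ_y = 907.0 MPa, ρ = 8233 kg/m³, cost = 59.52 $/kg
  option V: σ_y = 287.0 MPa, ρ = 7800 kg/m³, cost = 0.9700 $/kg
  option R: σ_y = 746.0 MPa, ρ = 3241 kg/m³, cost = 61.73 $/kg
  option P: M = 238 kN·m per $
  option V: M = 37.9 kN·m per $
  option L: M = 12.1 kN·m per $
  option R: M = 3.73 kN·m per $
  option Q: M = 1.85 kN·m per $
Highest index: option P.

option P, M = 238 kN·m per $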